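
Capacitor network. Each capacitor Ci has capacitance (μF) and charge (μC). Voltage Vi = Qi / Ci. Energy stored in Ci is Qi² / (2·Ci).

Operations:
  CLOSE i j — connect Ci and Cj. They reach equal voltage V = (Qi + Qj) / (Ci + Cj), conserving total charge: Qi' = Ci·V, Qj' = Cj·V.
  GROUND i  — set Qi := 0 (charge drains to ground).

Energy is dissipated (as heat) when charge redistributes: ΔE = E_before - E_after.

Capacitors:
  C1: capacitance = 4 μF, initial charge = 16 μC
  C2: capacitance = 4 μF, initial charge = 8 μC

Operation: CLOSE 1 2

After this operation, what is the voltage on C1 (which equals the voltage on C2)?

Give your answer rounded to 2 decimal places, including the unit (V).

Answer: 3.00 V

Derivation:
Initial: C1(4μF, Q=16μC, V=4.00V), C2(4μF, Q=8μC, V=2.00V)
Op 1: CLOSE 1-2: Q_total=24.00, C_total=8.00, V=3.00; Q1=12.00, Q2=12.00; dissipated=4.000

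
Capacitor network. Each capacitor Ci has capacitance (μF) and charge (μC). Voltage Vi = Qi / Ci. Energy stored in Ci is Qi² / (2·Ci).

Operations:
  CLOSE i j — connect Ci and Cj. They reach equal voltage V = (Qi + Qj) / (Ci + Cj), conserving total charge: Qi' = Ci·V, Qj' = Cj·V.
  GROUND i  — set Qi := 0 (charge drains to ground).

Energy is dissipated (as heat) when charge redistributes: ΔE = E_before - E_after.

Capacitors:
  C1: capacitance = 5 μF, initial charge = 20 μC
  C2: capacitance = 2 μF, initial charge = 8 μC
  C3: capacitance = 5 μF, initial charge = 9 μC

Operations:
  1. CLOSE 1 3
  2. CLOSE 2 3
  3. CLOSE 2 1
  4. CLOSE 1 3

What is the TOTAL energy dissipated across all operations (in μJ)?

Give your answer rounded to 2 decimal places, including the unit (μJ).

Answer: 7.05 μJ

Derivation:
Initial: C1(5μF, Q=20μC, V=4.00V), C2(2μF, Q=8μC, V=4.00V), C3(5μF, Q=9μC, V=1.80V)
Op 1: CLOSE 1-3: Q_total=29.00, C_total=10.00, V=2.90; Q1=14.50, Q3=14.50; dissipated=6.050
Op 2: CLOSE 2-3: Q_total=22.50, C_total=7.00, V=3.21; Q2=6.43, Q3=16.07; dissipated=0.864
Op 3: CLOSE 2-1: Q_total=20.93, C_total=7.00, V=2.99; Q2=5.98, Q1=14.95; dissipated=0.071
Op 4: CLOSE 1-3: Q_total=31.02, C_total=10.00, V=3.10; Q1=15.51, Q3=15.51; dissipated=0.063
Total dissipated: 7.048 μJ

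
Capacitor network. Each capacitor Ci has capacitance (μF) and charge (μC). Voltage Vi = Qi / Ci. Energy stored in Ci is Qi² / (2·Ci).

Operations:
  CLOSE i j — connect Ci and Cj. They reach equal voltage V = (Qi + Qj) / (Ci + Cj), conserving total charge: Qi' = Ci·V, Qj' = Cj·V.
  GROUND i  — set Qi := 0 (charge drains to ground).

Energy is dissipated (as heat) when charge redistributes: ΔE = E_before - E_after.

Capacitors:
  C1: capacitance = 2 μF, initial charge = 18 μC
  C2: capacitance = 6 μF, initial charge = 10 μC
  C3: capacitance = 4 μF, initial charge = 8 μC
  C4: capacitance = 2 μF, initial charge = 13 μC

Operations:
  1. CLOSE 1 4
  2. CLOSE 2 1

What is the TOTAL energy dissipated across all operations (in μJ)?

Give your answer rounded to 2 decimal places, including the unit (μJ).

Initial: C1(2μF, Q=18μC, V=9.00V), C2(6μF, Q=10μC, V=1.67V), C3(4μF, Q=8μC, V=2.00V), C4(2μF, Q=13μC, V=6.50V)
Op 1: CLOSE 1-4: Q_total=31.00, C_total=4.00, V=7.75; Q1=15.50, Q4=15.50; dissipated=3.125
Op 2: CLOSE 2-1: Q_total=25.50, C_total=8.00, V=3.19; Q2=19.12, Q1=6.38; dissipated=27.755
Total dissipated: 30.880 μJ

Answer: 30.88 μJ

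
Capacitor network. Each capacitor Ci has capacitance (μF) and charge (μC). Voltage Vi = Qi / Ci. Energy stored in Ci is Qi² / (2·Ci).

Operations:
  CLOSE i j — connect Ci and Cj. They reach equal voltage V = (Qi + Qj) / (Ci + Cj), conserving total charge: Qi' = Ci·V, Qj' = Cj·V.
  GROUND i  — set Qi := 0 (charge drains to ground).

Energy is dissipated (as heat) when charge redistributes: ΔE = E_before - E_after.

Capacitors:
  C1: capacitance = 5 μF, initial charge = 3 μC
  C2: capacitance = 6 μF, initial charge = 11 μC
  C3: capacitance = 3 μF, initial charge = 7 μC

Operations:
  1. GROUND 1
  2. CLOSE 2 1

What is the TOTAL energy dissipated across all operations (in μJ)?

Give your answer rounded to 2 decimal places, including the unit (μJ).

Answer: 5.48 μJ

Derivation:
Initial: C1(5μF, Q=3μC, V=0.60V), C2(6μF, Q=11μC, V=1.83V), C3(3μF, Q=7μC, V=2.33V)
Op 1: GROUND 1: Q1=0; energy lost=0.900
Op 2: CLOSE 2-1: Q_total=11.00, C_total=11.00, V=1.00; Q2=6.00, Q1=5.00; dissipated=4.583
Total dissipated: 5.483 μJ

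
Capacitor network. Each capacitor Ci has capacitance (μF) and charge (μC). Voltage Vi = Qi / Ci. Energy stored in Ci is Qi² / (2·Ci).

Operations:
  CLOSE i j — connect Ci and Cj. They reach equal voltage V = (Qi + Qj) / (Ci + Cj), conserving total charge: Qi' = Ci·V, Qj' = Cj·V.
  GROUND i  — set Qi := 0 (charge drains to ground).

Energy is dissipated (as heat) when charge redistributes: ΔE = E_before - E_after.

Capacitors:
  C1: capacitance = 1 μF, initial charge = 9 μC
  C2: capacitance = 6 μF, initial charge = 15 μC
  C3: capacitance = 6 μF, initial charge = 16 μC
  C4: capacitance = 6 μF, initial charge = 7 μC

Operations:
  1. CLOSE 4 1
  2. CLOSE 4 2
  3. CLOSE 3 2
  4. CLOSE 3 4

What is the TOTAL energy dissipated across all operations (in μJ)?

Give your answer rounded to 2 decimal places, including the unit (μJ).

Initial: C1(1μF, Q=9μC, V=9.00V), C2(6μF, Q=15μC, V=2.50V), C3(6μF, Q=16μC, V=2.67V), C4(6μF, Q=7μC, V=1.17V)
Op 1: CLOSE 4-1: Q_total=16.00, C_total=7.00, V=2.29; Q4=13.71, Q1=2.29; dissipated=26.298
Op 2: CLOSE 4-2: Q_total=28.71, C_total=12.00, V=2.39; Q4=14.36, Q2=14.36; dissipated=0.069
Op 3: CLOSE 3-2: Q_total=30.36, C_total=12.00, V=2.53; Q3=15.18, Q2=15.18; dissipated=0.112
Op 4: CLOSE 3-4: Q_total=29.54, C_total=12.00, V=2.46; Q3=14.77, Q4=14.77; dissipated=0.028
Total dissipated: 26.507 μJ

Answer: 26.51 μJ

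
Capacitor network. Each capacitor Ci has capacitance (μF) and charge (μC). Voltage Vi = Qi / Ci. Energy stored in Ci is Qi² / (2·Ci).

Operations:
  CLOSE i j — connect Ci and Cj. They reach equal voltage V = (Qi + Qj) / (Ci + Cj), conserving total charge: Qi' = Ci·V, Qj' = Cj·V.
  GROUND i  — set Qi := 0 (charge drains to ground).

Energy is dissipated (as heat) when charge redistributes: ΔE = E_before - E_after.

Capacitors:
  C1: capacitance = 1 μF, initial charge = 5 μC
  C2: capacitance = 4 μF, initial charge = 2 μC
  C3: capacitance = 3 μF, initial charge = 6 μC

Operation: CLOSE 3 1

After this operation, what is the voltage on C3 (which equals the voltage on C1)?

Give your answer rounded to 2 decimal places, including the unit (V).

Answer: 2.75 V

Derivation:
Initial: C1(1μF, Q=5μC, V=5.00V), C2(4μF, Q=2μC, V=0.50V), C3(3μF, Q=6μC, V=2.00V)
Op 1: CLOSE 3-1: Q_total=11.00, C_total=4.00, V=2.75; Q3=8.25, Q1=2.75; dissipated=3.375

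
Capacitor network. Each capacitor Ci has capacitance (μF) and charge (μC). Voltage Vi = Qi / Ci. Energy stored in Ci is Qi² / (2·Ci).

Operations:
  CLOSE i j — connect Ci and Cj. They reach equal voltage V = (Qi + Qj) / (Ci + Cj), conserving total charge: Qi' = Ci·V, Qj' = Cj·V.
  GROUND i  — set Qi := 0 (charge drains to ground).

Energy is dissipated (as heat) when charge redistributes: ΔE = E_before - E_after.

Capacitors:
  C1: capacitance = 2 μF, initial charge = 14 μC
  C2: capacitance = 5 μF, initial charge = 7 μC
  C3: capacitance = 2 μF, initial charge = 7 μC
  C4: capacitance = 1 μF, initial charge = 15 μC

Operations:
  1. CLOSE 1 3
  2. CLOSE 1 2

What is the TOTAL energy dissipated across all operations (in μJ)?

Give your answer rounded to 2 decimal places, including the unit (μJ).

Answer: 16.71 μJ

Derivation:
Initial: C1(2μF, Q=14μC, V=7.00V), C2(5μF, Q=7μC, V=1.40V), C3(2μF, Q=7μC, V=3.50V), C4(1μF, Q=15μC, V=15.00V)
Op 1: CLOSE 1-3: Q_total=21.00, C_total=4.00, V=5.25; Q1=10.50, Q3=10.50; dissipated=6.125
Op 2: CLOSE 1-2: Q_total=17.50, C_total=7.00, V=2.50; Q1=5.00, Q2=12.50; dissipated=10.588
Total dissipated: 16.712 μJ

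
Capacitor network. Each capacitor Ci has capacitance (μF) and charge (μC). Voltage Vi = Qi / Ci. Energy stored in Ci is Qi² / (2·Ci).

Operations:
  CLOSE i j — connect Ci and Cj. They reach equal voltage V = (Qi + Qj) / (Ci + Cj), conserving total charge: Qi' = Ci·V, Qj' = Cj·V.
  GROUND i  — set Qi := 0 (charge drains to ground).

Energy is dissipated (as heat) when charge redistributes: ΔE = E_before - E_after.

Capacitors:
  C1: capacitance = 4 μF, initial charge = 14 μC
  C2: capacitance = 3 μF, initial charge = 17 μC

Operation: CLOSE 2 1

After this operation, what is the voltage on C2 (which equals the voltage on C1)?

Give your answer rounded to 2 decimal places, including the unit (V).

Initial: C1(4μF, Q=14μC, V=3.50V), C2(3μF, Q=17μC, V=5.67V)
Op 1: CLOSE 2-1: Q_total=31.00, C_total=7.00, V=4.43; Q2=13.29, Q1=17.71; dissipated=4.024

Answer: 4.43 V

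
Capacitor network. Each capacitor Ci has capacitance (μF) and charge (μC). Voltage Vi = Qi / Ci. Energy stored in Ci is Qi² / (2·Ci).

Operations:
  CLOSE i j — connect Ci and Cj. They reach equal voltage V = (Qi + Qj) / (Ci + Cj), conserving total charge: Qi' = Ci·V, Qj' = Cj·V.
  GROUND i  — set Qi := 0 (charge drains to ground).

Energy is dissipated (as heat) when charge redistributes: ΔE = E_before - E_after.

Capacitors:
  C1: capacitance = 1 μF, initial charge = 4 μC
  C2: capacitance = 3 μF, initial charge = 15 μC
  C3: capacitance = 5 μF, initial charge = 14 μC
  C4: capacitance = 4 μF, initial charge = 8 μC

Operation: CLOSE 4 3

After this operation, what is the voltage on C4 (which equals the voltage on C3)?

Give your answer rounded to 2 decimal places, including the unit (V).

Answer: 2.44 V

Derivation:
Initial: C1(1μF, Q=4μC, V=4.00V), C2(3μF, Q=15μC, V=5.00V), C3(5μF, Q=14μC, V=2.80V), C4(4μF, Q=8μC, V=2.00V)
Op 1: CLOSE 4-3: Q_total=22.00, C_total=9.00, V=2.44; Q4=9.78, Q3=12.22; dissipated=0.711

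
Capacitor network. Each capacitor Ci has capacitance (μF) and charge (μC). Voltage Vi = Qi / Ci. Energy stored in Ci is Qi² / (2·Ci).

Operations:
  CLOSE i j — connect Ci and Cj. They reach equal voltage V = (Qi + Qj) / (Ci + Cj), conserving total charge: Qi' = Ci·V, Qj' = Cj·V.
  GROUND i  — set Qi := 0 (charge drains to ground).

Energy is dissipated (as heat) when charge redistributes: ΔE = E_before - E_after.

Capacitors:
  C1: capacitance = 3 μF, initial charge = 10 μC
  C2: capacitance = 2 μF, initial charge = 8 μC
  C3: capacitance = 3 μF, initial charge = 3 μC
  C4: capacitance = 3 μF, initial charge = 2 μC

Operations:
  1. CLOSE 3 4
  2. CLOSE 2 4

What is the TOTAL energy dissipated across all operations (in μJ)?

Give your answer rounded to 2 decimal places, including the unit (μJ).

Initial: C1(3μF, Q=10μC, V=3.33V), C2(2μF, Q=8μC, V=4.00V), C3(3μF, Q=3μC, V=1.00V), C4(3μF, Q=2μC, V=0.67V)
Op 1: CLOSE 3-4: Q_total=5.00, C_total=6.00, V=0.83; Q3=2.50, Q4=2.50; dissipated=0.083
Op 2: CLOSE 2-4: Q_total=10.50, C_total=5.00, V=2.10; Q2=4.20, Q4=6.30; dissipated=6.017
Total dissipated: 6.100 μJ

Answer: 6.10 μJ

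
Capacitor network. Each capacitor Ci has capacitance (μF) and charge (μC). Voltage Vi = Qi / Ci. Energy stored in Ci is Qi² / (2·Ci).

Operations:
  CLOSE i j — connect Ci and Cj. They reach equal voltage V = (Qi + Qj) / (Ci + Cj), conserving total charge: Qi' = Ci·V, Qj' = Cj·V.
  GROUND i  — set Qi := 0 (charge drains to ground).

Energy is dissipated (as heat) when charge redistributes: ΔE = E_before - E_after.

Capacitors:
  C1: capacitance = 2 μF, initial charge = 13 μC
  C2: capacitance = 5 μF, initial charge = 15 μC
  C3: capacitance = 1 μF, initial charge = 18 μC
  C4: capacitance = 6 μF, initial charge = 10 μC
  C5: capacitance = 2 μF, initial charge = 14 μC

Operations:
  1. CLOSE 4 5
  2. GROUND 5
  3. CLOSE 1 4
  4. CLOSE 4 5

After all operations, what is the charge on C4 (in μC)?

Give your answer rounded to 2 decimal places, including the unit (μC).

Answer: 17.44 μC

Derivation:
Initial: C1(2μF, Q=13μC, V=6.50V), C2(5μF, Q=15μC, V=3.00V), C3(1μF, Q=18μC, V=18.00V), C4(6μF, Q=10μC, V=1.67V), C5(2μF, Q=14μC, V=7.00V)
Op 1: CLOSE 4-5: Q_total=24.00, C_total=8.00, V=3.00; Q4=18.00, Q5=6.00; dissipated=21.333
Op 2: GROUND 5: Q5=0; energy lost=9.000
Op 3: CLOSE 1-4: Q_total=31.00, C_total=8.00, V=3.88; Q1=7.75, Q4=23.25; dissipated=9.188
Op 4: CLOSE 4-5: Q_total=23.25, C_total=8.00, V=2.91; Q4=17.44, Q5=5.81; dissipated=11.262
Final charges: Q1=7.75, Q2=15.00, Q3=18.00, Q4=17.44, Q5=5.81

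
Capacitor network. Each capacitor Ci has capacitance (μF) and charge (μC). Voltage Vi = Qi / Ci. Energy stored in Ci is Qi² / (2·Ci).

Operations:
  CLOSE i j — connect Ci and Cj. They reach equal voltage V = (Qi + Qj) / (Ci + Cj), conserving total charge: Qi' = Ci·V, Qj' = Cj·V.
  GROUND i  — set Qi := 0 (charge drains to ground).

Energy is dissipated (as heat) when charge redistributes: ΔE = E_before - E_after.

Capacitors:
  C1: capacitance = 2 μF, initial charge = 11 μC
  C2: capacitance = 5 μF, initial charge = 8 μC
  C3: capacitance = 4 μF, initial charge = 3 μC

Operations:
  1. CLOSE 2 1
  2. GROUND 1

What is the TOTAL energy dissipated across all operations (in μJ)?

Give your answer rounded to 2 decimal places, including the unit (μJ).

Initial: C1(2μF, Q=11μC, V=5.50V), C2(5μF, Q=8μC, V=1.60V), C3(4μF, Q=3μC, V=0.75V)
Op 1: CLOSE 2-1: Q_total=19.00, C_total=7.00, V=2.71; Q2=13.57, Q1=5.43; dissipated=10.864
Op 2: GROUND 1: Q1=0; energy lost=7.367
Total dissipated: 18.232 μJ

Answer: 18.23 μJ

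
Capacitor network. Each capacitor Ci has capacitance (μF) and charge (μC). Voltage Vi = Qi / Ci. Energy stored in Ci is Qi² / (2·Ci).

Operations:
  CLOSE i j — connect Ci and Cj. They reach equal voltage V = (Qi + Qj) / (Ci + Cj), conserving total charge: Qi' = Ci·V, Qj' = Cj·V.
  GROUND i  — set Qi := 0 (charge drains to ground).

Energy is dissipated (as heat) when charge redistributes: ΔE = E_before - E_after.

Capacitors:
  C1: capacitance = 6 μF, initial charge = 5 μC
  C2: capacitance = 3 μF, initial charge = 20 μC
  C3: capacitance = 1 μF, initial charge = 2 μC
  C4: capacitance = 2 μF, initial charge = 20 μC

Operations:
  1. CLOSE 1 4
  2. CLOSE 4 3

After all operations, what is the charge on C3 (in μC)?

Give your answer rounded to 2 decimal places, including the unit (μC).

Answer: 2.75 μC

Derivation:
Initial: C1(6μF, Q=5μC, V=0.83V), C2(3μF, Q=20μC, V=6.67V), C3(1μF, Q=2μC, V=2.00V), C4(2μF, Q=20μC, V=10.00V)
Op 1: CLOSE 1-4: Q_total=25.00, C_total=8.00, V=3.12; Q1=18.75, Q4=6.25; dissipated=63.021
Op 2: CLOSE 4-3: Q_total=8.25, C_total=3.00, V=2.75; Q4=5.50, Q3=2.75; dissipated=0.422
Final charges: Q1=18.75, Q2=20.00, Q3=2.75, Q4=5.50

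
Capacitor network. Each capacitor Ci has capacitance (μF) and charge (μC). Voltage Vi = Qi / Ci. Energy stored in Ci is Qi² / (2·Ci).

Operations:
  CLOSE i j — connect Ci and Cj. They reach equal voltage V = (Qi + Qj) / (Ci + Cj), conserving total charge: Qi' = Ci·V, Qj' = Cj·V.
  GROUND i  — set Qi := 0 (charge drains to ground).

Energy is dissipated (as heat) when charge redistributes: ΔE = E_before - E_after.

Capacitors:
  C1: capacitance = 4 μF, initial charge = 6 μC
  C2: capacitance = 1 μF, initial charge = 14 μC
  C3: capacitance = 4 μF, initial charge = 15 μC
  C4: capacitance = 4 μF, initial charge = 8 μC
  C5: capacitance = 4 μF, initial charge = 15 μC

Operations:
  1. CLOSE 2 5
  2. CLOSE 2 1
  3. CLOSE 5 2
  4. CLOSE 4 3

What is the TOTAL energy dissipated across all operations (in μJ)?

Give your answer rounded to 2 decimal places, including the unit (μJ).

Answer: 57.22 μJ

Derivation:
Initial: C1(4μF, Q=6μC, V=1.50V), C2(1μF, Q=14μC, V=14.00V), C3(4μF, Q=15μC, V=3.75V), C4(4μF, Q=8μC, V=2.00V), C5(4μF, Q=15μC, V=3.75V)
Op 1: CLOSE 2-5: Q_total=29.00, C_total=5.00, V=5.80; Q2=5.80, Q5=23.20; dissipated=42.025
Op 2: CLOSE 2-1: Q_total=11.80, C_total=5.00, V=2.36; Q2=2.36, Q1=9.44; dissipated=7.396
Op 3: CLOSE 5-2: Q_total=25.56, C_total=5.00, V=5.11; Q5=20.45, Q2=5.11; dissipated=4.733
Op 4: CLOSE 4-3: Q_total=23.00, C_total=8.00, V=2.88; Q4=11.50, Q3=11.50; dissipated=3.062
Total dissipated: 57.217 μJ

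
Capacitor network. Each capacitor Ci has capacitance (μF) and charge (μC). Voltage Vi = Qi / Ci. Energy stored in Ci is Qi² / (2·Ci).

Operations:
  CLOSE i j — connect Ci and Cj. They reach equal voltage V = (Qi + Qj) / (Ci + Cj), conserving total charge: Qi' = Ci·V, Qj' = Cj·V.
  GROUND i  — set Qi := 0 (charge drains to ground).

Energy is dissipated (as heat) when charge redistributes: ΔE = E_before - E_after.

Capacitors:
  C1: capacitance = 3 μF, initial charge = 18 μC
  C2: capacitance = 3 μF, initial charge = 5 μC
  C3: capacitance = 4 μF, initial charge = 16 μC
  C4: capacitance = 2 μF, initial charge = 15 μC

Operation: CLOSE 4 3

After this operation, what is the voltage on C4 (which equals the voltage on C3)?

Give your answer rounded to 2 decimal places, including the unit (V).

Answer: 5.17 V

Derivation:
Initial: C1(3μF, Q=18μC, V=6.00V), C2(3μF, Q=5μC, V=1.67V), C3(4μF, Q=16μC, V=4.00V), C4(2μF, Q=15μC, V=7.50V)
Op 1: CLOSE 4-3: Q_total=31.00, C_total=6.00, V=5.17; Q4=10.33, Q3=20.67; dissipated=8.167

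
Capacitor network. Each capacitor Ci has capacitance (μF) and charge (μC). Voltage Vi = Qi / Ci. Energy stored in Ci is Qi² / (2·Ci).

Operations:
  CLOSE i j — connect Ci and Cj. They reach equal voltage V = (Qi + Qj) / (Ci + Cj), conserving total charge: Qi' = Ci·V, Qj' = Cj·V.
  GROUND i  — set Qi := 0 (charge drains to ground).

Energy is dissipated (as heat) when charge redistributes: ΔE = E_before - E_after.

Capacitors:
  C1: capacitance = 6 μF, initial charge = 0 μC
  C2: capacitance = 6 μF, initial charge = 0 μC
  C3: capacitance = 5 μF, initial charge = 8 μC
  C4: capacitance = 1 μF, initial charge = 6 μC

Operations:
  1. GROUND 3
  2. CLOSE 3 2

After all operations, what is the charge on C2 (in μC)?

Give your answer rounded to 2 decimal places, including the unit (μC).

Initial: C1(6μF, Q=0μC, V=0.00V), C2(6μF, Q=0μC, V=0.00V), C3(5μF, Q=8μC, V=1.60V), C4(1μF, Q=6μC, V=6.00V)
Op 1: GROUND 3: Q3=0; energy lost=6.400
Op 2: CLOSE 3-2: Q_total=0.00, C_total=11.00, V=0.00; Q3=0.00, Q2=0.00; dissipated=0.000
Final charges: Q1=0.00, Q2=0.00, Q3=0.00, Q4=6.00

Answer: 0.00 μC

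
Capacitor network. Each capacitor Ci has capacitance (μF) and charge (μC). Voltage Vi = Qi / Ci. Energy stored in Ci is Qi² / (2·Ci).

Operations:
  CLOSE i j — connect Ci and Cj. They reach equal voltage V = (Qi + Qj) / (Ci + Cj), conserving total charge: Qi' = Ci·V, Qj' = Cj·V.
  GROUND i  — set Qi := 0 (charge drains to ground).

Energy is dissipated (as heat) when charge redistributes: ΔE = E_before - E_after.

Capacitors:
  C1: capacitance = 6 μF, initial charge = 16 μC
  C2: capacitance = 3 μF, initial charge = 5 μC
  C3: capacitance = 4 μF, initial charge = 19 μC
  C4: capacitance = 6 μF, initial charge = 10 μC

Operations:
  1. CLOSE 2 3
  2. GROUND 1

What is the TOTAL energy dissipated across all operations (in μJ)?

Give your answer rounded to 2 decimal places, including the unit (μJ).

Initial: C1(6μF, Q=16μC, V=2.67V), C2(3μF, Q=5μC, V=1.67V), C3(4μF, Q=19μC, V=4.75V), C4(6μF, Q=10μC, V=1.67V)
Op 1: CLOSE 2-3: Q_total=24.00, C_total=7.00, V=3.43; Q2=10.29, Q3=13.71; dissipated=8.149
Op 2: GROUND 1: Q1=0; energy lost=21.333
Total dissipated: 29.482 μJ

Answer: 29.48 μJ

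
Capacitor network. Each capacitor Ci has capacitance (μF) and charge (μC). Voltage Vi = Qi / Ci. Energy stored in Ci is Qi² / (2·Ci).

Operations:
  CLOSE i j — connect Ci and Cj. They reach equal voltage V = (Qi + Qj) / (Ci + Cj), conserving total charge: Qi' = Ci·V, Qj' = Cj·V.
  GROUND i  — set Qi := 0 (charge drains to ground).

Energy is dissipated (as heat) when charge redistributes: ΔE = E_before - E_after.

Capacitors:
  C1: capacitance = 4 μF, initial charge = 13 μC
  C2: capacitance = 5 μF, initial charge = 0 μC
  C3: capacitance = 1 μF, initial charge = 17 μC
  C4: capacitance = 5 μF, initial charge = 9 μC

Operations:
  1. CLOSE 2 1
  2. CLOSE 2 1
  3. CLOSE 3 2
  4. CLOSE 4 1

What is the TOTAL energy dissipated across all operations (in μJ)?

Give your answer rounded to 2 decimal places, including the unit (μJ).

Initial: C1(4μF, Q=13μC, V=3.25V), C2(5μF, Q=0μC, V=0.00V), C3(1μF, Q=17μC, V=17.00V), C4(5μF, Q=9μC, V=1.80V)
Op 1: CLOSE 2-1: Q_total=13.00, C_total=9.00, V=1.44; Q2=7.22, Q1=5.78; dissipated=11.736
Op 2: CLOSE 2-1: Q_total=13.00, C_total=9.00, V=1.44; Q2=7.22, Q1=5.78; dissipated=0.000
Op 3: CLOSE 3-2: Q_total=24.22, C_total=6.00, V=4.04; Q3=4.04, Q2=20.19; dissipated=100.823
Op 4: CLOSE 4-1: Q_total=14.78, C_total=9.00, V=1.64; Q4=8.21, Q1=6.57; dissipated=0.140
Total dissipated: 112.700 μJ

Answer: 112.70 μJ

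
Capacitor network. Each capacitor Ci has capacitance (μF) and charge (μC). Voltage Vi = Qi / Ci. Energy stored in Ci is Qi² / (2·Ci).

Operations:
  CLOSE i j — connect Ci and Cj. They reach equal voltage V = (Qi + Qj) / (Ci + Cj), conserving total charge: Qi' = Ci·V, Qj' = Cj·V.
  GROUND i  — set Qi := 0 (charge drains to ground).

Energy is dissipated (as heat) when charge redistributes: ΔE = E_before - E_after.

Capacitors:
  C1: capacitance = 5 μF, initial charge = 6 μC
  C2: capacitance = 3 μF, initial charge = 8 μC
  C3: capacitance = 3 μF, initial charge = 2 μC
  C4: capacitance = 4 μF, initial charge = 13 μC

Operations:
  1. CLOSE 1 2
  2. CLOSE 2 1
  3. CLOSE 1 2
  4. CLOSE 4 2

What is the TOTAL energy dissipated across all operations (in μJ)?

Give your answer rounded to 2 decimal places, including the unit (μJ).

Answer: 3.95 μJ

Derivation:
Initial: C1(5μF, Q=6μC, V=1.20V), C2(3μF, Q=8μC, V=2.67V), C3(3μF, Q=2μC, V=0.67V), C4(4μF, Q=13μC, V=3.25V)
Op 1: CLOSE 1-2: Q_total=14.00, C_total=8.00, V=1.75; Q1=8.75, Q2=5.25; dissipated=2.017
Op 2: CLOSE 2-1: Q_total=14.00, C_total=8.00, V=1.75; Q2=5.25, Q1=8.75; dissipated=0.000
Op 3: CLOSE 1-2: Q_total=14.00, C_total=8.00, V=1.75; Q1=8.75, Q2=5.25; dissipated=0.000
Op 4: CLOSE 4-2: Q_total=18.25, C_total=7.00, V=2.61; Q4=10.43, Q2=7.82; dissipated=1.929
Total dissipated: 3.945 μJ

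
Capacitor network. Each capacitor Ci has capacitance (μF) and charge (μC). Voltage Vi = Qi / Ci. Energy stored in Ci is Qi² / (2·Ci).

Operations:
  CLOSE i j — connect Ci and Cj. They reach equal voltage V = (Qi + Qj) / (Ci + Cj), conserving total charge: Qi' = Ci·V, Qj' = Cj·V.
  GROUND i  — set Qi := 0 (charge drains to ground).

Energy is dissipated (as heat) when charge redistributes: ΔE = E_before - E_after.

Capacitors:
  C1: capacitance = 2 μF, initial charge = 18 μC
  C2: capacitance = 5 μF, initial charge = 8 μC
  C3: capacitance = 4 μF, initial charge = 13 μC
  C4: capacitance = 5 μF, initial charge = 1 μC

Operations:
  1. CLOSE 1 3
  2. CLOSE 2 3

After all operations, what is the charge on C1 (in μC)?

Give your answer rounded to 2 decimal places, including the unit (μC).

Initial: C1(2μF, Q=18μC, V=9.00V), C2(5μF, Q=8μC, V=1.60V), C3(4μF, Q=13μC, V=3.25V), C4(5μF, Q=1μC, V=0.20V)
Op 1: CLOSE 1-3: Q_total=31.00, C_total=6.00, V=5.17; Q1=10.33, Q3=20.67; dissipated=22.042
Op 2: CLOSE 2-3: Q_total=28.67, C_total=9.00, V=3.19; Q2=15.93, Q3=12.74; dissipated=14.135
Final charges: Q1=10.33, Q2=15.93, Q3=12.74, Q4=1.00

Answer: 10.33 μC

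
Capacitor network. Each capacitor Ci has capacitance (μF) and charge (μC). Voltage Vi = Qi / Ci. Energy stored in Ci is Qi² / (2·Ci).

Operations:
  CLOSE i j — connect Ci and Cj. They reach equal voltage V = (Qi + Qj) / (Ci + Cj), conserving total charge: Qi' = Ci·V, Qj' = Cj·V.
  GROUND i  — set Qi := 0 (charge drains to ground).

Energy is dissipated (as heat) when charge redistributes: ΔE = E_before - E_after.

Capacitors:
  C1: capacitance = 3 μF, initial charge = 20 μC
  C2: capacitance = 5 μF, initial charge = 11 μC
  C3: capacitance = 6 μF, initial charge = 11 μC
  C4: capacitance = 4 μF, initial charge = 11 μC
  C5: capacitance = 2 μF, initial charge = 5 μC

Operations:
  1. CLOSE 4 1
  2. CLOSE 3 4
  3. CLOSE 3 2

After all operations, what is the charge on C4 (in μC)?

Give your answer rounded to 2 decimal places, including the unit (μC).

Answer: 11.49 μC

Derivation:
Initial: C1(3μF, Q=20μC, V=6.67V), C2(5μF, Q=11μC, V=2.20V), C3(6μF, Q=11μC, V=1.83V), C4(4μF, Q=11μC, V=2.75V), C5(2μF, Q=5μC, V=2.50V)
Op 1: CLOSE 4-1: Q_total=31.00, C_total=7.00, V=4.43; Q4=17.71, Q1=13.29; dissipated=13.149
Op 2: CLOSE 3-4: Q_total=28.71, C_total=10.00, V=2.87; Q3=17.23, Q4=11.49; dissipated=8.082
Op 3: CLOSE 3-2: Q_total=28.23, C_total=11.00, V=2.57; Q3=15.40, Q2=12.83; dissipated=0.615
Final charges: Q1=13.29, Q2=12.83, Q3=15.40, Q4=11.49, Q5=5.00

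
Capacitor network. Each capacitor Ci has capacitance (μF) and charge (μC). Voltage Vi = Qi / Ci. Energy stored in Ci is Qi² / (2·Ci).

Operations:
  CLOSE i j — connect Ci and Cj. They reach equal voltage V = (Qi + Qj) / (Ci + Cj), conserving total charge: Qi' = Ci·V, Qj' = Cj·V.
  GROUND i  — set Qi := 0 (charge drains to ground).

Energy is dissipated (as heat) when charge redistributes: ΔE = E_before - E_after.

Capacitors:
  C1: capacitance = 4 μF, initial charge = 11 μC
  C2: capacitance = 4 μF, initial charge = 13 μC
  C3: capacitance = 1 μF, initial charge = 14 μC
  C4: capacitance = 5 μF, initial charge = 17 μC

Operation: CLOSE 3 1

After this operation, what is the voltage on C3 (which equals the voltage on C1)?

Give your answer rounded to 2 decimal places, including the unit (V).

Initial: C1(4μF, Q=11μC, V=2.75V), C2(4μF, Q=13μC, V=3.25V), C3(1μF, Q=14μC, V=14.00V), C4(5μF, Q=17μC, V=3.40V)
Op 1: CLOSE 3-1: Q_total=25.00, C_total=5.00, V=5.00; Q3=5.00, Q1=20.00; dissipated=50.625

Answer: 5.00 V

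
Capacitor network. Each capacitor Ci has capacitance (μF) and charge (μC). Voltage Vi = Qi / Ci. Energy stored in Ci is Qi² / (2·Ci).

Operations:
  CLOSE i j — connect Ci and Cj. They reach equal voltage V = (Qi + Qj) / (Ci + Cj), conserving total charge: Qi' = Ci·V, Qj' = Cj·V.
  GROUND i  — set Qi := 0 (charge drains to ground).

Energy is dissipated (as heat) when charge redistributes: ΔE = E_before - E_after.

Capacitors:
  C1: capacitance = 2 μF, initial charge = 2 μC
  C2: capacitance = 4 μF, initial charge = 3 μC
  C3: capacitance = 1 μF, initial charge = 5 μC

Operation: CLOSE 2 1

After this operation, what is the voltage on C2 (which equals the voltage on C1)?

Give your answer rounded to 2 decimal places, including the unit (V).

Initial: C1(2μF, Q=2μC, V=1.00V), C2(4μF, Q=3μC, V=0.75V), C3(1μF, Q=5μC, V=5.00V)
Op 1: CLOSE 2-1: Q_total=5.00, C_total=6.00, V=0.83; Q2=3.33, Q1=1.67; dissipated=0.042

Answer: 0.83 V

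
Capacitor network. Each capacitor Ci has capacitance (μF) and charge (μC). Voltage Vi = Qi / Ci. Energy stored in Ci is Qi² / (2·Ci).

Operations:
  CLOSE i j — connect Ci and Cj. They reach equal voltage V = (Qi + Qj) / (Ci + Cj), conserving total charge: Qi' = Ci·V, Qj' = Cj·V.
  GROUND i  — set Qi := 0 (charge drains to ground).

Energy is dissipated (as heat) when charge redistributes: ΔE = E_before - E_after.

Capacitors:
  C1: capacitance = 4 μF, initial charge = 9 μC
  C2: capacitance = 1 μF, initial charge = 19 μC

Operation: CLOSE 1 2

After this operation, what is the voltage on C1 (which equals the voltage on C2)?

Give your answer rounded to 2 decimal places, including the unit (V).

Initial: C1(4μF, Q=9μC, V=2.25V), C2(1μF, Q=19μC, V=19.00V)
Op 1: CLOSE 1-2: Q_total=28.00, C_total=5.00, V=5.60; Q1=22.40, Q2=5.60; dissipated=112.225

Answer: 5.60 V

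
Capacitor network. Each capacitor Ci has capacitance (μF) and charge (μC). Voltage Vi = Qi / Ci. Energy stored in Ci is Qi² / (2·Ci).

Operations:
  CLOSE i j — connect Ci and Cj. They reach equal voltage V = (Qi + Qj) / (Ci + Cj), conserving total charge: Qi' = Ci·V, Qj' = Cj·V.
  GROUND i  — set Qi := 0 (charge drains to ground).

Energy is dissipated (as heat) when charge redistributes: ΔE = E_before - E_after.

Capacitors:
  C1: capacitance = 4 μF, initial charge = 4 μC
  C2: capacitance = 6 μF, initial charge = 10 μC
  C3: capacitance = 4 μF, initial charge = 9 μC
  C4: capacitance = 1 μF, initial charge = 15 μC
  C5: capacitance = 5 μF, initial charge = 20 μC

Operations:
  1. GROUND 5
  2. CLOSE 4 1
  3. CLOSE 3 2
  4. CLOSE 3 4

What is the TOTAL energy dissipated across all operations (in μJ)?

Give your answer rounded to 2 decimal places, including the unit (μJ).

Initial: C1(4μF, Q=4μC, V=1.00V), C2(6μF, Q=10μC, V=1.67V), C3(4μF, Q=9μC, V=2.25V), C4(1μF, Q=15μC, V=15.00V), C5(5μF, Q=20μC, V=4.00V)
Op 1: GROUND 5: Q5=0; energy lost=40.000
Op 2: CLOSE 4-1: Q_total=19.00, C_total=5.00, V=3.80; Q4=3.80, Q1=15.20; dissipated=78.400
Op 3: CLOSE 3-2: Q_total=19.00, C_total=10.00, V=1.90; Q3=7.60, Q2=11.40; dissipated=0.408
Op 4: CLOSE 3-4: Q_total=11.40, C_total=5.00, V=2.28; Q3=9.12, Q4=2.28; dissipated=1.444
Total dissipated: 120.252 μJ

Answer: 120.25 μJ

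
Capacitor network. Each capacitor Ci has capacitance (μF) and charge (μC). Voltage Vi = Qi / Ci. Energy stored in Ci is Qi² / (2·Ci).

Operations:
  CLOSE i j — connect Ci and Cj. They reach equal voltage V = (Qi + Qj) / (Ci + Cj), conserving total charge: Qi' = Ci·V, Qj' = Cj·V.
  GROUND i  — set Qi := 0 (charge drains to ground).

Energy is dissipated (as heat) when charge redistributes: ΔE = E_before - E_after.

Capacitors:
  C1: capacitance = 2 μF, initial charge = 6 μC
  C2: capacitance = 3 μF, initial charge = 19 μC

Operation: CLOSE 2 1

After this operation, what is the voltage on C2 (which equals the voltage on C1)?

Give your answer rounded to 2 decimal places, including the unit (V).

Initial: C1(2μF, Q=6μC, V=3.00V), C2(3μF, Q=19μC, V=6.33V)
Op 1: CLOSE 2-1: Q_total=25.00, C_total=5.00, V=5.00; Q2=15.00, Q1=10.00; dissipated=6.667

Answer: 5.00 V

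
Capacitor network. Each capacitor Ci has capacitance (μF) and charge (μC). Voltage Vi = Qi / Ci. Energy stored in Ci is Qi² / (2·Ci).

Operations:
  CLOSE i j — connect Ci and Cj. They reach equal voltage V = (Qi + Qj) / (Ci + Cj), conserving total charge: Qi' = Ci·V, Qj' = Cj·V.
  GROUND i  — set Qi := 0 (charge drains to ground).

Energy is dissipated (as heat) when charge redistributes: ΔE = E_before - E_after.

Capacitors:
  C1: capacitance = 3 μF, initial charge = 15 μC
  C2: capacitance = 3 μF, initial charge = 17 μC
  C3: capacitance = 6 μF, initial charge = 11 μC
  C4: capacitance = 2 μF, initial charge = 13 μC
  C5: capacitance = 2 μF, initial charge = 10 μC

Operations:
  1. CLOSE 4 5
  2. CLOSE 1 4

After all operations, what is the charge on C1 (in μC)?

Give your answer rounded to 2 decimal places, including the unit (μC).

Answer: 15.90 μC

Derivation:
Initial: C1(3μF, Q=15μC, V=5.00V), C2(3μF, Q=17μC, V=5.67V), C3(6μF, Q=11μC, V=1.83V), C4(2μF, Q=13μC, V=6.50V), C5(2μF, Q=10μC, V=5.00V)
Op 1: CLOSE 4-5: Q_total=23.00, C_total=4.00, V=5.75; Q4=11.50, Q5=11.50; dissipated=1.125
Op 2: CLOSE 1-4: Q_total=26.50, C_total=5.00, V=5.30; Q1=15.90, Q4=10.60; dissipated=0.338
Final charges: Q1=15.90, Q2=17.00, Q3=11.00, Q4=10.60, Q5=11.50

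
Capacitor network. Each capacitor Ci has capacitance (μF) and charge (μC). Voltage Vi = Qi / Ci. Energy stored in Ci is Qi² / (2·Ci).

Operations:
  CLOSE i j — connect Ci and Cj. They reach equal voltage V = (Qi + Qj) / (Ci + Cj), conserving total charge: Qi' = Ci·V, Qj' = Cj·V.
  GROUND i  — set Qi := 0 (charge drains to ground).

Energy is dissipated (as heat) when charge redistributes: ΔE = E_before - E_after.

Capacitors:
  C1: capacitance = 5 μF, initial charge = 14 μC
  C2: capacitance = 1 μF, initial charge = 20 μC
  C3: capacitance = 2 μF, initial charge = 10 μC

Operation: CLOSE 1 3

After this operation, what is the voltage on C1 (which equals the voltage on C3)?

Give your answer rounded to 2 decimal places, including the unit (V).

Answer: 3.43 V

Derivation:
Initial: C1(5μF, Q=14μC, V=2.80V), C2(1μF, Q=20μC, V=20.00V), C3(2μF, Q=10μC, V=5.00V)
Op 1: CLOSE 1-3: Q_total=24.00, C_total=7.00, V=3.43; Q1=17.14, Q3=6.86; dissipated=3.457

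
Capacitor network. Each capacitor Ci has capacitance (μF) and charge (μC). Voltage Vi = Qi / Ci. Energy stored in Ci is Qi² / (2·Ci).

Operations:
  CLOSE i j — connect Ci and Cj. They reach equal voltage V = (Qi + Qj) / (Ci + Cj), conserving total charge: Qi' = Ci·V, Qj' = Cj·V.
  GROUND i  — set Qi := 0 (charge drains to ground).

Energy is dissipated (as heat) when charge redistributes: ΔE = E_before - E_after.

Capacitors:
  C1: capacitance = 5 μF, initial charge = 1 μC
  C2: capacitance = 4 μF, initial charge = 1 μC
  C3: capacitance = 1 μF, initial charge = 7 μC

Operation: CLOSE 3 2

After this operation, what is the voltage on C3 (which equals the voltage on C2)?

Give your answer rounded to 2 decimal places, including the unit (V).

Initial: C1(5μF, Q=1μC, V=0.20V), C2(4μF, Q=1μC, V=0.25V), C3(1μF, Q=7μC, V=7.00V)
Op 1: CLOSE 3-2: Q_total=8.00, C_total=5.00, V=1.60; Q3=1.60, Q2=6.40; dissipated=18.225

Answer: 1.60 V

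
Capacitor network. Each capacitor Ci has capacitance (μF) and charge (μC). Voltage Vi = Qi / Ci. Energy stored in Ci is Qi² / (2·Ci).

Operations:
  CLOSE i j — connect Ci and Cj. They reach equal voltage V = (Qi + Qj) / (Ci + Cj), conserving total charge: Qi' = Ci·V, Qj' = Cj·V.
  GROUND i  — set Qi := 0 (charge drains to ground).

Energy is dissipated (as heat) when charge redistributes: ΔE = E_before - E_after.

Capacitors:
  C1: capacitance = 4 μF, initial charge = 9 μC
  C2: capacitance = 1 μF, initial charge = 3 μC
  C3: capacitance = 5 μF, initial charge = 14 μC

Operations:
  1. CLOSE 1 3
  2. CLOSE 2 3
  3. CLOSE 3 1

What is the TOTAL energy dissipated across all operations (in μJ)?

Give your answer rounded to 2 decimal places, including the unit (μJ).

Initial: C1(4μF, Q=9μC, V=2.25V), C2(1μF, Q=3μC, V=3.00V), C3(5μF, Q=14μC, V=2.80V)
Op 1: CLOSE 1-3: Q_total=23.00, C_total=9.00, V=2.56; Q1=10.22, Q3=12.78; dissipated=0.336
Op 2: CLOSE 2-3: Q_total=15.78, C_total=6.00, V=2.63; Q2=2.63, Q3=13.15; dissipated=0.082
Op 3: CLOSE 3-1: Q_total=23.37, C_total=9.00, V=2.60; Q3=12.98, Q1=10.39; dissipated=0.006
Total dissipated: 0.425 μJ

Answer: 0.42 μJ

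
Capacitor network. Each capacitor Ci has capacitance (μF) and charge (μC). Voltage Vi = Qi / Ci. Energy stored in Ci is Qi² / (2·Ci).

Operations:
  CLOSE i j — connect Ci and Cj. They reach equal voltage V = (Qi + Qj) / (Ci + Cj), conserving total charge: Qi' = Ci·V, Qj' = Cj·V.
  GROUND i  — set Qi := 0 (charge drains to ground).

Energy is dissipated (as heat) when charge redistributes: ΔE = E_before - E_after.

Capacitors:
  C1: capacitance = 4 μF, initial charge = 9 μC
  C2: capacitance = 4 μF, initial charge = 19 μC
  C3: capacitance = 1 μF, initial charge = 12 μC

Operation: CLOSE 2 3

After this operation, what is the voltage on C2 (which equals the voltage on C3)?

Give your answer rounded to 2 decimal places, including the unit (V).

Initial: C1(4μF, Q=9μC, V=2.25V), C2(4μF, Q=19μC, V=4.75V), C3(1μF, Q=12μC, V=12.00V)
Op 1: CLOSE 2-3: Q_total=31.00, C_total=5.00, V=6.20; Q2=24.80, Q3=6.20; dissipated=21.025

Answer: 6.20 V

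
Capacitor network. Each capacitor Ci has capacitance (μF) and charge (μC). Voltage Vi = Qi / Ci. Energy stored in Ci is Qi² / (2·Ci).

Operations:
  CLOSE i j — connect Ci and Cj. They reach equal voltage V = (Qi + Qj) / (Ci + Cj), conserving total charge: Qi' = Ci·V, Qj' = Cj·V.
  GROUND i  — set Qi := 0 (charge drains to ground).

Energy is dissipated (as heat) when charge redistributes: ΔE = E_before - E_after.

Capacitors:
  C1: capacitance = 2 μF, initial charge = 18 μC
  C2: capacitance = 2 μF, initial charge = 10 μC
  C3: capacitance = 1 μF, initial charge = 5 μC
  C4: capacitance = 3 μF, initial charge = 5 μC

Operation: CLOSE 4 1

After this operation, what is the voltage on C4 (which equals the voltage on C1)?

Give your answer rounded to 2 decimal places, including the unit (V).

Answer: 4.60 V

Derivation:
Initial: C1(2μF, Q=18μC, V=9.00V), C2(2μF, Q=10μC, V=5.00V), C3(1μF, Q=5μC, V=5.00V), C4(3μF, Q=5μC, V=1.67V)
Op 1: CLOSE 4-1: Q_total=23.00, C_total=5.00, V=4.60; Q4=13.80, Q1=9.20; dissipated=32.267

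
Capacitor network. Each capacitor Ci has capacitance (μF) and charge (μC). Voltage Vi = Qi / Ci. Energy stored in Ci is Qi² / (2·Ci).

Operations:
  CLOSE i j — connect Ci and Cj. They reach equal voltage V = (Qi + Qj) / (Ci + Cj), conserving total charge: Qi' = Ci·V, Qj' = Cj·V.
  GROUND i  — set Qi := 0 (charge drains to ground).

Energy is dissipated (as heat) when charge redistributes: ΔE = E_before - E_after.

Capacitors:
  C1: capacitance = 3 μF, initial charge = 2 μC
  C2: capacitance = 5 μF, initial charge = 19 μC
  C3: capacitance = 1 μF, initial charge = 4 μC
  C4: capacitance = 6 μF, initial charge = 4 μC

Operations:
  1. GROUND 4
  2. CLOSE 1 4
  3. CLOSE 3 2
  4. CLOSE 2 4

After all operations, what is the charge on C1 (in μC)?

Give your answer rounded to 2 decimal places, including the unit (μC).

Answer: 0.67 μC

Derivation:
Initial: C1(3μF, Q=2μC, V=0.67V), C2(5μF, Q=19μC, V=3.80V), C3(1μF, Q=4μC, V=4.00V), C4(6μF, Q=4μC, V=0.67V)
Op 1: GROUND 4: Q4=0; energy lost=1.333
Op 2: CLOSE 1-4: Q_total=2.00, C_total=9.00, V=0.22; Q1=0.67, Q4=1.33; dissipated=0.444
Op 3: CLOSE 3-2: Q_total=23.00, C_total=6.00, V=3.83; Q3=3.83, Q2=19.17; dissipated=0.017
Op 4: CLOSE 2-4: Q_total=20.50, C_total=11.00, V=1.86; Q2=9.32, Q4=11.18; dissipated=17.782
Final charges: Q1=0.67, Q2=9.32, Q3=3.83, Q4=11.18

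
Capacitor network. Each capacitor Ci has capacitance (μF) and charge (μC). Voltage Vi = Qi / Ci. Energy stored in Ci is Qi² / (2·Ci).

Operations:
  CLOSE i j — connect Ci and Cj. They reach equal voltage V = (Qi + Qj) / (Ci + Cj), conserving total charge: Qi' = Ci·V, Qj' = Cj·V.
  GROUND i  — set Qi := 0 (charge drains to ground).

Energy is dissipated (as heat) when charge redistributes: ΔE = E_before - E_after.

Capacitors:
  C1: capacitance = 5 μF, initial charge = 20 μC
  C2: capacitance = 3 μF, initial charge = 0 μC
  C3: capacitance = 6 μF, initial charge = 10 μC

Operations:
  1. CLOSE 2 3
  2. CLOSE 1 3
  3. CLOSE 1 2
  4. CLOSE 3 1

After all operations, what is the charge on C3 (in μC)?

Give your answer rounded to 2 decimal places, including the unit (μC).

Answer: 13.20 μC

Derivation:
Initial: C1(5μF, Q=20μC, V=4.00V), C2(3μF, Q=0μC, V=0.00V), C3(6μF, Q=10μC, V=1.67V)
Op 1: CLOSE 2-3: Q_total=10.00, C_total=9.00, V=1.11; Q2=3.33, Q3=6.67; dissipated=2.778
Op 2: CLOSE 1-3: Q_total=26.67, C_total=11.00, V=2.42; Q1=12.12, Q3=14.55; dissipated=11.380
Op 3: CLOSE 1-2: Q_total=15.45, C_total=8.00, V=1.93; Q1=9.66, Q2=5.80; dissipated=1.617
Op 4: CLOSE 3-1: Q_total=24.20, C_total=11.00, V=2.20; Q3=13.20, Q1=11.00; dissipated=0.331
Final charges: Q1=11.00, Q2=5.80, Q3=13.20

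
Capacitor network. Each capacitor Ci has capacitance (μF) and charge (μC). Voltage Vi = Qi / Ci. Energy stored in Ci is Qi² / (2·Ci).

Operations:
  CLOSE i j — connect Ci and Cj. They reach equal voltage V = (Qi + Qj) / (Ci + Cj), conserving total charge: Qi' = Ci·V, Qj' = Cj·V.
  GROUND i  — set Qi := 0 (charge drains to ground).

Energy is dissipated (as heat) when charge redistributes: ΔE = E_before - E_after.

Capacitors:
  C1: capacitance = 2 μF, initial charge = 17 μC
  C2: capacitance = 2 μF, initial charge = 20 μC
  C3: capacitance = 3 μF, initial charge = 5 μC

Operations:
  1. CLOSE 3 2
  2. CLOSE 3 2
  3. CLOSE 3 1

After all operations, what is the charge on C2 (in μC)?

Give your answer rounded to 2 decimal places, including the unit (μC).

Initial: C1(2μF, Q=17μC, V=8.50V), C2(2μF, Q=20μC, V=10.00V), C3(3μF, Q=5μC, V=1.67V)
Op 1: CLOSE 3-2: Q_total=25.00, C_total=5.00, V=5.00; Q3=15.00, Q2=10.00; dissipated=41.667
Op 2: CLOSE 3-2: Q_total=25.00, C_total=5.00, V=5.00; Q3=15.00, Q2=10.00; dissipated=0.000
Op 3: CLOSE 3-1: Q_total=32.00, C_total=5.00, V=6.40; Q3=19.20, Q1=12.80; dissipated=7.350
Final charges: Q1=12.80, Q2=10.00, Q3=19.20

Answer: 10.00 μC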